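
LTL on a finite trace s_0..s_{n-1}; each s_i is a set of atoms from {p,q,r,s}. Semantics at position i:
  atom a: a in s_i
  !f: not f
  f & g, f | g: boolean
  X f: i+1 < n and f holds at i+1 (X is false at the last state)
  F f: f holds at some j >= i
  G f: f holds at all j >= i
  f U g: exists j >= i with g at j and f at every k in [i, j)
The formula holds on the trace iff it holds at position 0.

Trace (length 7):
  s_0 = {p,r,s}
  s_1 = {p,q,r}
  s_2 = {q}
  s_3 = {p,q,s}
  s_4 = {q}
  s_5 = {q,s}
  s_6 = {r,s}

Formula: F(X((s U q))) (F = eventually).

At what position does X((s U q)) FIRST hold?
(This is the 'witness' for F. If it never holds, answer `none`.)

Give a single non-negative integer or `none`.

Answer: 0

Derivation:
s_0={p,r,s}: X((s U q))=True (s U q)=True s=True q=False
s_1={p,q,r}: X((s U q))=True (s U q)=True s=False q=True
s_2={q}: X((s U q))=True (s U q)=True s=False q=True
s_3={p,q,s}: X((s U q))=True (s U q)=True s=True q=True
s_4={q}: X((s U q))=True (s U q)=True s=False q=True
s_5={q,s}: X((s U q))=False (s U q)=True s=True q=True
s_6={r,s}: X((s U q))=False (s U q)=False s=True q=False
F(X((s U q))) holds; first witness at position 0.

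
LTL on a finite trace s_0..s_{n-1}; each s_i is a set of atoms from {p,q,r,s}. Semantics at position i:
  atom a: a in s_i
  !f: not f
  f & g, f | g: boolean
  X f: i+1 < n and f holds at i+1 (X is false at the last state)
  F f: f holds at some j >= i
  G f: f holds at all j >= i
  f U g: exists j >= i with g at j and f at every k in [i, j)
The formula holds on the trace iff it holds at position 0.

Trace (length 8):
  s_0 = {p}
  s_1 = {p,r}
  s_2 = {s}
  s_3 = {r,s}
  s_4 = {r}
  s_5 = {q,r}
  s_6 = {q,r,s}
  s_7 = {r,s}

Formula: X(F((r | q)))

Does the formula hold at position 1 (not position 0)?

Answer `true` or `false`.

Answer: true

Derivation:
s_0={p}: X(F((r | q)))=True F((r | q))=True (r | q)=False r=False q=False
s_1={p,r}: X(F((r | q)))=True F((r | q))=True (r | q)=True r=True q=False
s_2={s}: X(F((r | q)))=True F((r | q))=True (r | q)=False r=False q=False
s_3={r,s}: X(F((r | q)))=True F((r | q))=True (r | q)=True r=True q=False
s_4={r}: X(F((r | q)))=True F((r | q))=True (r | q)=True r=True q=False
s_5={q,r}: X(F((r | q)))=True F((r | q))=True (r | q)=True r=True q=True
s_6={q,r,s}: X(F((r | q)))=True F((r | q))=True (r | q)=True r=True q=True
s_7={r,s}: X(F((r | q)))=False F((r | q))=True (r | q)=True r=True q=False
Evaluating at position 1: result = True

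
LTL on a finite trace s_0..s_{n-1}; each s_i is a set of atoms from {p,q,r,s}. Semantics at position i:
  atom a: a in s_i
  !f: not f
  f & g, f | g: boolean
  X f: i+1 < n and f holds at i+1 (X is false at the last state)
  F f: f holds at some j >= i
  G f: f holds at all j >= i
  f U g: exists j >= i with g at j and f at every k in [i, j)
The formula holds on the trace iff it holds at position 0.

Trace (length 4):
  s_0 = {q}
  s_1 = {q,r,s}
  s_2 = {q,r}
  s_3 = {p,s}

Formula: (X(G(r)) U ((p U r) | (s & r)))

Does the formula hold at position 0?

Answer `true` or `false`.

Answer: false

Derivation:
s_0={q}: (X(G(r)) U ((p U r) | (s & r)))=False X(G(r))=False G(r)=False r=False ((p U r) | (s & r))=False (p U r)=False p=False (s & r)=False s=False
s_1={q,r,s}: (X(G(r)) U ((p U r) | (s & r)))=True X(G(r))=False G(r)=False r=True ((p U r) | (s & r))=True (p U r)=True p=False (s & r)=True s=True
s_2={q,r}: (X(G(r)) U ((p U r) | (s & r)))=True X(G(r))=False G(r)=False r=True ((p U r) | (s & r))=True (p U r)=True p=False (s & r)=False s=False
s_3={p,s}: (X(G(r)) U ((p U r) | (s & r)))=False X(G(r))=False G(r)=False r=False ((p U r) | (s & r))=False (p U r)=False p=True (s & r)=False s=True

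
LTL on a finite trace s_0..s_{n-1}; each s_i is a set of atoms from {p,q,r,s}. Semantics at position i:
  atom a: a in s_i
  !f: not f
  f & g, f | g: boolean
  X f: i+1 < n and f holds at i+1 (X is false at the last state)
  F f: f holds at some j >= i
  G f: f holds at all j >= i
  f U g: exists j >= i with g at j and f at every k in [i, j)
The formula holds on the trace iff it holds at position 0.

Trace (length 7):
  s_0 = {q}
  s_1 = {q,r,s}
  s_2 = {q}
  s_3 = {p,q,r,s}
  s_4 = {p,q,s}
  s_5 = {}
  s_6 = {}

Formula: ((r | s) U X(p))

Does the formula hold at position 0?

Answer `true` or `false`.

Answer: false

Derivation:
s_0={q}: ((r | s) U X(p))=False (r | s)=False r=False s=False X(p)=False p=False
s_1={q,r,s}: ((r | s) U X(p))=True (r | s)=True r=True s=True X(p)=False p=False
s_2={q}: ((r | s) U X(p))=True (r | s)=False r=False s=False X(p)=True p=False
s_3={p,q,r,s}: ((r | s) U X(p))=True (r | s)=True r=True s=True X(p)=True p=True
s_4={p,q,s}: ((r | s) U X(p))=False (r | s)=True r=False s=True X(p)=False p=True
s_5={}: ((r | s) U X(p))=False (r | s)=False r=False s=False X(p)=False p=False
s_6={}: ((r | s) U X(p))=False (r | s)=False r=False s=False X(p)=False p=False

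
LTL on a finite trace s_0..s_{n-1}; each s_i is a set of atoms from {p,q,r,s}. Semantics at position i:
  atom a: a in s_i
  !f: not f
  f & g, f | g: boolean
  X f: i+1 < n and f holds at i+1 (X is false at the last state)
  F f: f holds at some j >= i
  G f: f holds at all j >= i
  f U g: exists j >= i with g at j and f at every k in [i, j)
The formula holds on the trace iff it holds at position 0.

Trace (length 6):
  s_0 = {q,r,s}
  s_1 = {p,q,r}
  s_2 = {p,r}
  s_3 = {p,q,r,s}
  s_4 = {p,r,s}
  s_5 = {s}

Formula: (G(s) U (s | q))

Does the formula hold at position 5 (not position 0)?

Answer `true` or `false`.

s_0={q,r,s}: (G(s) U (s | q))=True G(s)=False s=True (s | q)=True q=True
s_1={p,q,r}: (G(s) U (s | q))=True G(s)=False s=False (s | q)=True q=True
s_2={p,r}: (G(s) U (s | q))=False G(s)=False s=False (s | q)=False q=False
s_3={p,q,r,s}: (G(s) U (s | q))=True G(s)=True s=True (s | q)=True q=True
s_4={p,r,s}: (G(s) U (s | q))=True G(s)=True s=True (s | q)=True q=False
s_5={s}: (G(s) U (s | q))=True G(s)=True s=True (s | q)=True q=False
Evaluating at position 5: result = True

Answer: true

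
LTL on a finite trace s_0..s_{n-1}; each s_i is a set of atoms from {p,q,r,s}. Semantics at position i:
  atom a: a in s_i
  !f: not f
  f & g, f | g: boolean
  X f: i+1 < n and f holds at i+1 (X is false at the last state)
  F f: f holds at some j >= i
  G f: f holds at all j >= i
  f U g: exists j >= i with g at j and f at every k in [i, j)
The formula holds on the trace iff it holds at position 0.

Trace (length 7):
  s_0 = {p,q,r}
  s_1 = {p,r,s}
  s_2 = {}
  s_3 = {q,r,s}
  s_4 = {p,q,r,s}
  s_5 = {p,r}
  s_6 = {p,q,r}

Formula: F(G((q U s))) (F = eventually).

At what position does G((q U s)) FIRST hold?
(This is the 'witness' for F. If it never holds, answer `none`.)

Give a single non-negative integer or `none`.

s_0={p,q,r}: G((q U s))=False (q U s)=True q=True s=False
s_1={p,r,s}: G((q U s))=False (q U s)=True q=False s=True
s_2={}: G((q U s))=False (q U s)=False q=False s=False
s_3={q,r,s}: G((q U s))=False (q U s)=True q=True s=True
s_4={p,q,r,s}: G((q U s))=False (q U s)=True q=True s=True
s_5={p,r}: G((q U s))=False (q U s)=False q=False s=False
s_6={p,q,r}: G((q U s))=False (q U s)=False q=True s=False
F(G((q U s))) does not hold (no witness exists).

Answer: none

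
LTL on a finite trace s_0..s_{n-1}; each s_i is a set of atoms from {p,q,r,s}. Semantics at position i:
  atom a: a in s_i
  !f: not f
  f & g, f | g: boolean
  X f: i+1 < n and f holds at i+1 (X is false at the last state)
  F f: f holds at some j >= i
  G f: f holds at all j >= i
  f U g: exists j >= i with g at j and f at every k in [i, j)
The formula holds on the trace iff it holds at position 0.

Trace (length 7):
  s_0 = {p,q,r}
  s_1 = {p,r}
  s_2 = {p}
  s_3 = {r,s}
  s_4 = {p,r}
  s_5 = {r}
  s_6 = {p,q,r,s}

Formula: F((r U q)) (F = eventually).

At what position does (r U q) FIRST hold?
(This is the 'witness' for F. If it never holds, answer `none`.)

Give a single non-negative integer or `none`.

s_0={p,q,r}: (r U q)=True r=True q=True
s_1={p,r}: (r U q)=False r=True q=False
s_2={p}: (r U q)=False r=False q=False
s_3={r,s}: (r U q)=True r=True q=False
s_4={p,r}: (r U q)=True r=True q=False
s_5={r}: (r U q)=True r=True q=False
s_6={p,q,r,s}: (r U q)=True r=True q=True
F((r U q)) holds; first witness at position 0.

Answer: 0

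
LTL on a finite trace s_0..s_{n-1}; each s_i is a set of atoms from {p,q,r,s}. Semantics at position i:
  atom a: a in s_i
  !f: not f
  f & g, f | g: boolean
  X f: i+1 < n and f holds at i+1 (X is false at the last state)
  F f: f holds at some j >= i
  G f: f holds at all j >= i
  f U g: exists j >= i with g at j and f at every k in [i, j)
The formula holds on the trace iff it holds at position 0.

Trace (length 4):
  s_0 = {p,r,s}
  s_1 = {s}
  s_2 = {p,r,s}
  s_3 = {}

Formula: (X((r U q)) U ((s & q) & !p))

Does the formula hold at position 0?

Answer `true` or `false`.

s_0={p,r,s}: (X((r U q)) U ((s & q) & !p))=False X((r U q))=False (r U q)=False r=True q=False ((s & q) & !p)=False (s & q)=False s=True !p=False p=True
s_1={s}: (X((r U q)) U ((s & q) & !p))=False X((r U q))=False (r U q)=False r=False q=False ((s & q) & !p)=False (s & q)=False s=True !p=True p=False
s_2={p,r,s}: (X((r U q)) U ((s & q) & !p))=False X((r U q))=False (r U q)=False r=True q=False ((s & q) & !p)=False (s & q)=False s=True !p=False p=True
s_3={}: (X((r U q)) U ((s & q) & !p))=False X((r U q))=False (r U q)=False r=False q=False ((s & q) & !p)=False (s & q)=False s=False !p=True p=False

Answer: false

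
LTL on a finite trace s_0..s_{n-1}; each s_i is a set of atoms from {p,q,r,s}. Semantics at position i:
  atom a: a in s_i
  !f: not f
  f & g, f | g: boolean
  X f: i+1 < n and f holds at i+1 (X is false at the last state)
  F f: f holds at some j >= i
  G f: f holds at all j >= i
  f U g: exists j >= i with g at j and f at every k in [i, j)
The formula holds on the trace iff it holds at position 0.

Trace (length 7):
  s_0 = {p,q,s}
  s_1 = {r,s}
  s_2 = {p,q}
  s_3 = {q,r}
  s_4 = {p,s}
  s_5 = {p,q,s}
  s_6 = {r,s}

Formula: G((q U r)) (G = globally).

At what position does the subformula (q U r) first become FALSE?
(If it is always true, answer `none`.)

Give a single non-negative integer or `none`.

Answer: 4

Derivation:
s_0={p,q,s}: (q U r)=True q=True r=False
s_1={r,s}: (q U r)=True q=False r=True
s_2={p,q}: (q U r)=True q=True r=False
s_3={q,r}: (q U r)=True q=True r=True
s_4={p,s}: (q U r)=False q=False r=False
s_5={p,q,s}: (q U r)=True q=True r=False
s_6={r,s}: (q U r)=True q=False r=True
G((q U r)) holds globally = False
First violation at position 4.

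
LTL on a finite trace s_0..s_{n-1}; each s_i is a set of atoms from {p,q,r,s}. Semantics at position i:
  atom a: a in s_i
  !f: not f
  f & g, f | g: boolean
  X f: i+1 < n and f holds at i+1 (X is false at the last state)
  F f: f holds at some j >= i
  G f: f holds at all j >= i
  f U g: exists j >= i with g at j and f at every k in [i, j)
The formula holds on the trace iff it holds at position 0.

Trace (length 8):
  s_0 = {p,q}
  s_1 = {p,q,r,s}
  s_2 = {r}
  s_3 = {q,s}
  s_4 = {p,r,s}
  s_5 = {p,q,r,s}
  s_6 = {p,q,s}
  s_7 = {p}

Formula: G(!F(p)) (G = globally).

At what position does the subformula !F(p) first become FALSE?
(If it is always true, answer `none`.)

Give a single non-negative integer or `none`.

Answer: 0

Derivation:
s_0={p,q}: !F(p)=False F(p)=True p=True
s_1={p,q,r,s}: !F(p)=False F(p)=True p=True
s_2={r}: !F(p)=False F(p)=True p=False
s_3={q,s}: !F(p)=False F(p)=True p=False
s_4={p,r,s}: !F(p)=False F(p)=True p=True
s_5={p,q,r,s}: !F(p)=False F(p)=True p=True
s_6={p,q,s}: !F(p)=False F(p)=True p=True
s_7={p}: !F(p)=False F(p)=True p=True
G(!F(p)) holds globally = False
First violation at position 0.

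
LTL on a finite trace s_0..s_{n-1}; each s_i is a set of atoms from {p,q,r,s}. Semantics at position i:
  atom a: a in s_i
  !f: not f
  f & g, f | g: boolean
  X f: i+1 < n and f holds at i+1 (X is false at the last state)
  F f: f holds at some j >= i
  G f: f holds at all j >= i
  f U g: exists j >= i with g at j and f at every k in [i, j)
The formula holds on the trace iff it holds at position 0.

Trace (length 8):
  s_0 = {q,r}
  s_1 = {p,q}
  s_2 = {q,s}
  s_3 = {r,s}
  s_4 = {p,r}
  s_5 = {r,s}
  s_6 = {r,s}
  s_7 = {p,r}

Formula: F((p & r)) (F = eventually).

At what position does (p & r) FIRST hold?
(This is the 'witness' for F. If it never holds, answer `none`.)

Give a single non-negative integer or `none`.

Answer: 4

Derivation:
s_0={q,r}: (p & r)=False p=False r=True
s_1={p,q}: (p & r)=False p=True r=False
s_2={q,s}: (p & r)=False p=False r=False
s_3={r,s}: (p & r)=False p=False r=True
s_4={p,r}: (p & r)=True p=True r=True
s_5={r,s}: (p & r)=False p=False r=True
s_6={r,s}: (p & r)=False p=False r=True
s_7={p,r}: (p & r)=True p=True r=True
F((p & r)) holds; first witness at position 4.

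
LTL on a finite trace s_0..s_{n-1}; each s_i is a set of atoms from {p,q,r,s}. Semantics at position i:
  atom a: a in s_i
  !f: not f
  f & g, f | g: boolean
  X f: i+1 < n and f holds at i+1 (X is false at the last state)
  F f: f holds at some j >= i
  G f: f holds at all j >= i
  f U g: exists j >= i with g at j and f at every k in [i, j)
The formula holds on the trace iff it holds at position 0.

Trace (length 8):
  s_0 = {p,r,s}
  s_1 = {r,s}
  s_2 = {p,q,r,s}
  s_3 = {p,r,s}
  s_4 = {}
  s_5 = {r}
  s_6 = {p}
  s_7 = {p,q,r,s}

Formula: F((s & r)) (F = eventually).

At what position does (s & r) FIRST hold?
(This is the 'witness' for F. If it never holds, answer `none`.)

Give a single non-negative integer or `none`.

Answer: 0

Derivation:
s_0={p,r,s}: (s & r)=True s=True r=True
s_1={r,s}: (s & r)=True s=True r=True
s_2={p,q,r,s}: (s & r)=True s=True r=True
s_3={p,r,s}: (s & r)=True s=True r=True
s_4={}: (s & r)=False s=False r=False
s_5={r}: (s & r)=False s=False r=True
s_6={p}: (s & r)=False s=False r=False
s_7={p,q,r,s}: (s & r)=True s=True r=True
F((s & r)) holds; first witness at position 0.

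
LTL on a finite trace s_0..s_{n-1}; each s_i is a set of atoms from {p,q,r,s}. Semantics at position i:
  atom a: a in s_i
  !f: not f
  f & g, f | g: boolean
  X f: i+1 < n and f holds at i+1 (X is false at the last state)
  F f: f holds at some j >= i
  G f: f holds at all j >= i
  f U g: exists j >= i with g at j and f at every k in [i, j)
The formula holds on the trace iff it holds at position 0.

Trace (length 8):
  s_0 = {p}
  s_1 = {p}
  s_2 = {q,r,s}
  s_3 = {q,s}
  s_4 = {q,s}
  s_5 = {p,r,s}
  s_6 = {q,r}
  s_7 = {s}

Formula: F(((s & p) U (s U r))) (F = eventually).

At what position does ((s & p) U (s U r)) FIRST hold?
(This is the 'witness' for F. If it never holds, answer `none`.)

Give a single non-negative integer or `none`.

s_0={p}: ((s & p) U (s U r))=False (s & p)=False s=False p=True (s U r)=False r=False
s_1={p}: ((s & p) U (s U r))=False (s & p)=False s=False p=True (s U r)=False r=False
s_2={q,r,s}: ((s & p) U (s U r))=True (s & p)=False s=True p=False (s U r)=True r=True
s_3={q,s}: ((s & p) U (s U r))=True (s & p)=False s=True p=False (s U r)=True r=False
s_4={q,s}: ((s & p) U (s U r))=True (s & p)=False s=True p=False (s U r)=True r=False
s_5={p,r,s}: ((s & p) U (s U r))=True (s & p)=True s=True p=True (s U r)=True r=True
s_6={q,r}: ((s & p) U (s U r))=True (s & p)=False s=False p=False (s U r)=True r=True
s_7={s}: ((s & p) U (s U r))=False (s & p)=False s=True p=False (s U r)=False r=False
F(((s & p) U (s U r))) holds; first witness at position 2.

Answer: 2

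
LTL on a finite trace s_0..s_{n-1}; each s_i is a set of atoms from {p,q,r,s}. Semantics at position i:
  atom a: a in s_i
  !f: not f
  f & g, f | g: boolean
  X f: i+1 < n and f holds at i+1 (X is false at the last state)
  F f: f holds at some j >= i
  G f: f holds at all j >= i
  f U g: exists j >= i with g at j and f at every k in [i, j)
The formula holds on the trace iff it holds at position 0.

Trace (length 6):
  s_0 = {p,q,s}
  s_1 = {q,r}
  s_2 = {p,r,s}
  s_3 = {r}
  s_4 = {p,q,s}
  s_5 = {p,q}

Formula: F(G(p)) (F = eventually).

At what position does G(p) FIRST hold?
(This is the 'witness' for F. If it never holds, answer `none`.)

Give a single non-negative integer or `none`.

Answer: 4

Derivation:
s_0={p,q,s}: G(p)=False p=True
s_1={q,r}: G(p)=False p=False
s_2={p,r,s}: G(p)=False p=True
s_3={r}: G(p)=False p=False
s_4={p,q,s}: G(p)=True p=True
s_5={p,q}: G(p)=True p=True
F(G(p)) holds; first witness at position 4.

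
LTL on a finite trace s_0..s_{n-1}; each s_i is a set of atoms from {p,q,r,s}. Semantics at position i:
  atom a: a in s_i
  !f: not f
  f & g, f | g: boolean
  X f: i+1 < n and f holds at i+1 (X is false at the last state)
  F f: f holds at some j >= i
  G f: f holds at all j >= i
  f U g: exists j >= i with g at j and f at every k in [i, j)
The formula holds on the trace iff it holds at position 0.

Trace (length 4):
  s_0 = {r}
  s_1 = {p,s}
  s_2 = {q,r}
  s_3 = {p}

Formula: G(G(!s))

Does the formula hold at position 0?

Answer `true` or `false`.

s_0={r}: G(G(!s))=False G(!s)=False !s=True s=False
s_1={p,s}: G(G(!s))=False G(!s)=False !s=False s=True
s_2={q,r}: G(G(!s))=True G(!s)=True !s=True s=False
s_3={p}: G(G(!s))=True G(!s)=True !s=True s=False

Answer: false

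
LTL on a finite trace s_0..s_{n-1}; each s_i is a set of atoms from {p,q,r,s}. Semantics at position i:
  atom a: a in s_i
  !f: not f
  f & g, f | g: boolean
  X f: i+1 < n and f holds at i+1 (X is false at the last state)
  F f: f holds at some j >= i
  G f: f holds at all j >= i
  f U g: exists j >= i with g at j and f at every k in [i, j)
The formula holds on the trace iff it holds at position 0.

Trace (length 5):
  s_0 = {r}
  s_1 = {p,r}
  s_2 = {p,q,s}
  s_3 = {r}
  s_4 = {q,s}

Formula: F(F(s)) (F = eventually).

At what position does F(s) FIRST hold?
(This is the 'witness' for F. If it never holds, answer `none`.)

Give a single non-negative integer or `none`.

Answer: 0

Derivation:
s_0={r}: F(s)=True s=False
s_1={p,r}: F(s)=True s=False
s_2={p,q,s}: F(s)=True s=True
s_3={r}: F(s)=True s=False
s_4={q,s}: F(s)=True s=True
F(F(s)) holds; first witness at position 0.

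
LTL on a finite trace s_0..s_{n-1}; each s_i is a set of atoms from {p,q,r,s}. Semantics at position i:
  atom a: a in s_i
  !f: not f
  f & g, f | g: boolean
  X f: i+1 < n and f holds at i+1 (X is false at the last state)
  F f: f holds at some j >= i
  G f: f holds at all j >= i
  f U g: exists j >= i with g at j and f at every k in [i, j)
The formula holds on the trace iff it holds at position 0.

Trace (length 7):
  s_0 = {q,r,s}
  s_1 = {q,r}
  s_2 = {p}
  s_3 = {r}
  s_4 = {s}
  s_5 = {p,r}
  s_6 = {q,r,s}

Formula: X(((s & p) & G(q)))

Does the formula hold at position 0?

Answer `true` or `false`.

Answer: false

Derivation:
s_0={q,r,s}: X(((s & p) & G(q)))=False ((s & p) & G(q))=False (s & p)=False s=True p=False G(q)=False q=True
s_1={q,r}: X(((s & p) & G(q)))=False ((s & p) & G(q))=False (s & p)=False s=False p=False G(q)=False q=True
s_2={p}: X(((s & p) & G(q)))=False ((s & p) & G(q))=False (s & p)=False s=False p=True G(q)=False q=False
s_3={r}: X(((s & p) & G(q)))=False ((s & p) & G(q))=False (s & p)=False s=False p=False G(q)=False q=False
s_4={s}: X(((s & p) & G(q)))=False ((s & p) & G(q))=False (s & p)=False s=True p=False G(q)=False q=False
s_5={p,r}: X(((s & p) & G(q)))=False ((s & p) & G(q))=False (s & p)=False s=False p=True G(q)=False q=False
s_6={q,r,s}: X(((s & p) & G(q)))=False ((s & p) & G(q))=False (s & p)=False s=True p=False G(q)=True q=True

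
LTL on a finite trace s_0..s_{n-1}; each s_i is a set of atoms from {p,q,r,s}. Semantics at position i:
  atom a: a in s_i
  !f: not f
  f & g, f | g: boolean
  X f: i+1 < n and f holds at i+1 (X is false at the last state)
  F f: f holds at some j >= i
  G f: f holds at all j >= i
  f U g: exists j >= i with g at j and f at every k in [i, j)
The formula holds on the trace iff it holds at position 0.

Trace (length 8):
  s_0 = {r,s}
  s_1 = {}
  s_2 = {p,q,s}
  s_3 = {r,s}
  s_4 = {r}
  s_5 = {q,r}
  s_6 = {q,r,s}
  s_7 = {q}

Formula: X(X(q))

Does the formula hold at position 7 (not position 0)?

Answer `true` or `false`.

s_0={r,s}: X(X(q))=True X(q)=False q=False
s_1={}: X(X(q))=False X(q)=True q=False
s_2={p,q,s}: X(X(q))=False X(q)=False q=True
s_3={r,s}: X(X(q))=True X(q)=False q=False
s_4={r}: X(X(q))=True X(q)=True q=False
s_5={q,r}: X(X(q))=True X(q)=True q=True
s_6={q,r,s}: X(X(q))=False X(q)=True q=True
s_7={q}: X(X(q))=False X(q)=False q=True
Evaluating at position 7: result = False

Answer: false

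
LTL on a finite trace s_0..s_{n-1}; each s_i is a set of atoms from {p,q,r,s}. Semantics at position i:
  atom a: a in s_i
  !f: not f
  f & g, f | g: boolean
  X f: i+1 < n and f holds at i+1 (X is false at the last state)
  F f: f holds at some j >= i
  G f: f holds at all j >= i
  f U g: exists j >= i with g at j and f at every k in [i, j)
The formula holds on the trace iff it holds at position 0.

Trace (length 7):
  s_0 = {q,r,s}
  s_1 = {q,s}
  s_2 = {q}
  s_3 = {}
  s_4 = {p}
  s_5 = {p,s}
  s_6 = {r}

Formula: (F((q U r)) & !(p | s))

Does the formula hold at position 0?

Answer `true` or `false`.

s_0={q,r,s}: (F((q U r)) & !(p | s))=False F((q U r))=True (q U r)=True q=True r=True !(p | s)=False (p | s)=True p=False s=True
s_1={q,s}: (F((q U r)) & !(p | s))=False F((q U r))=True (q U r)=False q=True r=False !(p | s)=False (p | s)=True p=False s=True
s_2={q}: (F((q U r)) & !(p | s))=True F((q U r))=True (q U r)=False q=True r=False !(p | s)=True (p | s)=False p=False s=False
s_3={}: (F((q U r)) & !(p | s))=True F((q U r))=True (q U r)=False q=False r=False !(p | s)=True (p | s)=False p=False s=False
s_4={p}: (F((q U r)) & !(p | s))=False F((q U r))=True (q U r)=False q=False r=False !(p | s)=False (p | s)=True p=True s=False
s_5={p,s}: (F((q U r)) & !(p | s))=False F((q U r))=True (q U r)=False q=False r=False !(p | s)=False (p | s)=True p=True s=True
s_6={r}: (F((q U r)) & !(p | s))=True F((q U r))=True (q U r)=True q=False r=True !(p | s)=True (p | s)=False p=False s=False

Answer: false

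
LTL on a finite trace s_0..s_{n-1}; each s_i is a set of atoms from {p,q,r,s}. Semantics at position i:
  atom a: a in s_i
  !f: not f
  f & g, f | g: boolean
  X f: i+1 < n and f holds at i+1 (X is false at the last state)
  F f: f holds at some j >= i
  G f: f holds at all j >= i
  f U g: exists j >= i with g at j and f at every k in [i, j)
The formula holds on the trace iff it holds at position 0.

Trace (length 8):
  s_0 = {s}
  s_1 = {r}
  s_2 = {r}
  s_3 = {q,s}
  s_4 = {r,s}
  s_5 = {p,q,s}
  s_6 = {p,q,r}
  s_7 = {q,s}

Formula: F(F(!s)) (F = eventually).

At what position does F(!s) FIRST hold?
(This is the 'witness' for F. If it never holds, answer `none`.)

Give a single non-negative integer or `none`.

s_0={s}: F(!s)=True !s=False s=True
s_1={r}: F(!s)=True !s=True s=False
s_2={r}: F(!s)=True !s=True s=False
s_3={q,s}: F(!s)=True !s=False s=True
s_4={r,s}: F(!s)=True !s=False s=True
s_5={p,q,s}: F(!s)=True !s=False s=True
s_6={p,q,r}: F(!s)=True !s=True s=False
s_7={q,s}: F(!s)=False !s=False s=True
F(F(!s)) holds; first witness at position 0.

Answer: 0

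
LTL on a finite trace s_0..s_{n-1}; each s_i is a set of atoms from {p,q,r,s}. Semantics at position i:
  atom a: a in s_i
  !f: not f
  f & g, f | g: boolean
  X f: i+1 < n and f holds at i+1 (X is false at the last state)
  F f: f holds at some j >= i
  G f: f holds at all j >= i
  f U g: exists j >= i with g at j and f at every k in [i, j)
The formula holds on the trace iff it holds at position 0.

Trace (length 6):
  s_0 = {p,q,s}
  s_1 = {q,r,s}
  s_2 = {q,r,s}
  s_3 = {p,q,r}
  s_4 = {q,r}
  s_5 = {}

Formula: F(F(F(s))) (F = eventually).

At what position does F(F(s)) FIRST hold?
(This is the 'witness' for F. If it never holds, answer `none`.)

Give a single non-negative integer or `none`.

Answer: 0

Derivation:
s_0={p,q,s}: F(F(s))=True F(s)=True s=True
s_1={q,r,s}: F(F(s))=True F(s)=True s=True
s_2={q,r,s}: F(F(s))=True F(s)=True s=True
s_3={p,q,r}: F(F(s))=False F(s)=False s=False
s_4={q,r}: F(F(s))=False F(s)=False s=False
s_5={}: F(F(s))=False F(s)=False s=False
F(F(F(s))) holds; first witness at position 0.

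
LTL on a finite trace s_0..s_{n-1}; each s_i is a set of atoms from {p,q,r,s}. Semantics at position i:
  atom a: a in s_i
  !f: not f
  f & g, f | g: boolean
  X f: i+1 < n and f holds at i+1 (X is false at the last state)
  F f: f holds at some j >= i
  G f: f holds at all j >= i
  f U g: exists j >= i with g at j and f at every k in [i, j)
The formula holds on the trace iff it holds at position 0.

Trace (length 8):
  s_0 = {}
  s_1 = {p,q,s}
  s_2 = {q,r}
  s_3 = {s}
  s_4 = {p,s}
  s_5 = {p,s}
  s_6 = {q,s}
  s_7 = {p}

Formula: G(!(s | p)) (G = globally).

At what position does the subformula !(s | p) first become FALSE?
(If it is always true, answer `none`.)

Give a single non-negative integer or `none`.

s_0={}: !(s | p)=True (s | p)=False s=False p=False
s_1={p,q,s}: !(s | p)=False (s | p)=True s=True p=True
s_2={q,r}: !(s | p)=True (s | p)=False s=False p=False
s_3={s}: !(s | p)=False (s | p)=True s=True p=False
s_4={p,s}: !(s | p)=False (s | p)=True s=True p=True
s_5={p,s}: !(s | p)=False (s | p)=True s=True p=True
s_6={q,s}: !(s | p)=False (s | p)=True s=True p=False
s_7={p}: !(s | p)=False (s | p)=True s=False p=True
G(!(s | p)) holds globally = False
First violation at position 1.

Answer: 1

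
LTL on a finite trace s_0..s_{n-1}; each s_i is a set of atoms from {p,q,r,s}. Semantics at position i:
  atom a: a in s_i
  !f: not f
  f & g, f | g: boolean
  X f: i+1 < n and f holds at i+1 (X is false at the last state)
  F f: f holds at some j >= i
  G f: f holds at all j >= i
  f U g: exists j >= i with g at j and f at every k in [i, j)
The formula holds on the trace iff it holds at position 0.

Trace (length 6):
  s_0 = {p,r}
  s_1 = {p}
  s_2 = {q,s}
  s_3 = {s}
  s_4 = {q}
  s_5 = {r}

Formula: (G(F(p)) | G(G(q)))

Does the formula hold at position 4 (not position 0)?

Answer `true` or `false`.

s_0={p,r}: (G(F(p)) | G(G(q)))=False G(F(p))=False F(p)=True p=True G(G(q))=False G(q)=False q=False
s_1={p}: (G(F(p)) | G(G(q)))=False G(F(p))=False F(p)=True p=True G(G(q))=False G(q)=False q=False
s_2={q,s}: (G(F(p)) | G(G(q)))=False G(F(p))=False F(p)=False p=False G(G(q))=False G(q)=False q=True
s_3={s}: (G(F(p)) | G(G(q)))=False G(F(p))=False F(p)=False p=False G(G(q))=False G(q)=False q=False
s_4={q}: (G(F(p)) | G(G(q)))=False G(F(p))=False F(p)=False p=False G(G(q))=False G(q)=False q=True
s_5={r}: (G(F(p)) | G(G(q)))=False G(F(p))=False F(p)=False p=False G(G(q))=False G(q)=False q=False
Evaluating at position 4: result = False

Answer: false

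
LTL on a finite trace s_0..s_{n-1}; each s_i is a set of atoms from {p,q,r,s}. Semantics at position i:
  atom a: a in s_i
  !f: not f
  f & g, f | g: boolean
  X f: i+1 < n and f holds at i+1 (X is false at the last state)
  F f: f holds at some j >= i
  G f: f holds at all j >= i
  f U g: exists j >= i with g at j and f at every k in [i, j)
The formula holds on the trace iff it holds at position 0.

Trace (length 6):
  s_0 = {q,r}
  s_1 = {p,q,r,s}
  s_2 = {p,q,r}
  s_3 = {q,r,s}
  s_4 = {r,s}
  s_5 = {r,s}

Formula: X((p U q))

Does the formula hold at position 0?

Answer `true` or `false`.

s_0={q,r}: X((p U q))=True (p U q)=True p=False q=True
s_1={p,q,r,s}: X((p U q))=True (p U q)=True p=True q=True
s_2={p,q,r}: X((p U q))=True (p U q)=True p=True q=True
s_3={q,r,s}: X((p U q))=False (p U q)=True p=False q=True
s_4={r,s}: X((p U q))=False (p U q)=False p=False q=False
s_5={r,s}: X((p U q))=False (p U q)=False p=False q=False

Answer: true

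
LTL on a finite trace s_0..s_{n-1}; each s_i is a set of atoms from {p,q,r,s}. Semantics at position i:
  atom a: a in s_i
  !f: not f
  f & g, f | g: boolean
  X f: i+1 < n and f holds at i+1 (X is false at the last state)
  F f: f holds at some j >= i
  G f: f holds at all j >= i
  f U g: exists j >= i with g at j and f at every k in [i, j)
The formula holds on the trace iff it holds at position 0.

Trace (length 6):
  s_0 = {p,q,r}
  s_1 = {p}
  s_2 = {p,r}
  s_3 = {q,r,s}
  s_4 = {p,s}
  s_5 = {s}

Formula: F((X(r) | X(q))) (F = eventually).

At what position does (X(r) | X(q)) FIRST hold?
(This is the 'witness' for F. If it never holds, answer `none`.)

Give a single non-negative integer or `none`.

Answer: 1

Derivation:
s_0={p,q,r}: (X(r) | X(q))=False X(r)=False r=True X(q)=False q=True
s_1={p}: (X(r) | X(q))=True X(r)=True r=False X(q)=False q=False
s_2={p,r}: (X(r) | X(q))=True X(r)=True r=True X(q)=True q=False
s_3={q,r,s}: (X(r) | X(q))=False X(r)=False r=True X(q)=False q=True
s_4={p,s}: (X(r) | X(q))=False X(r)=False r=False X(q)=False q=False
s_5={s}: (X(r) | X(q))=False X(r)=False r=False X(q)=False q=False
F((X(r) | X(q))) holds; first witness at position 1.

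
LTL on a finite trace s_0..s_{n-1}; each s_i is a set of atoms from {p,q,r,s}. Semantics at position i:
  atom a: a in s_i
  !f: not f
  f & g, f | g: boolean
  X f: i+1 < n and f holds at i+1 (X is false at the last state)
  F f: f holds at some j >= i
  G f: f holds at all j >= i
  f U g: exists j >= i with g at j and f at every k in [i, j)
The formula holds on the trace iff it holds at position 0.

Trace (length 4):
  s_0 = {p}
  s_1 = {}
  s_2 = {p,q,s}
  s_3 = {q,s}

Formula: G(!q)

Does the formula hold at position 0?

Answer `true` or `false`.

Answer: false

Derivation:
s_0={p}: G(!q)=False !q=True q=False
s_1={}: G(!q)=False !q=True q=False
s_2={p,q,s}: G(!q)=False !q=False q=True
s_3={q,s}: G(!q)=False !q=False q=True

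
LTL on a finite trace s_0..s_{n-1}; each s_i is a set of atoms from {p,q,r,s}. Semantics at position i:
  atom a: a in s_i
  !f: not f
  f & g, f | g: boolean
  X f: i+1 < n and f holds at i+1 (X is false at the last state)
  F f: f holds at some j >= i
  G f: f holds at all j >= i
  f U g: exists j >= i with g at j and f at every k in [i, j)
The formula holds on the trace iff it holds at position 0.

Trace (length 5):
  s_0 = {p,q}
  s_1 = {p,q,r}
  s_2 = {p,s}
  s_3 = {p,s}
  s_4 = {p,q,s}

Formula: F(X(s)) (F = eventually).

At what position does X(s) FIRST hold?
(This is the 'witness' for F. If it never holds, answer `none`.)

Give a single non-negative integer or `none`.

Answer: 1

Derivation:
s_0={p,q}: X(s)=False s=False
s_1={p,q,r}: X(s)=True s=False
s_2={p,s}: X(s)=True s=True
s_3={p,s}: X(s)=True s=True
s_4={p,q,s}: X(s)=False s=True
F(X(s)) holds; first witness at position 1.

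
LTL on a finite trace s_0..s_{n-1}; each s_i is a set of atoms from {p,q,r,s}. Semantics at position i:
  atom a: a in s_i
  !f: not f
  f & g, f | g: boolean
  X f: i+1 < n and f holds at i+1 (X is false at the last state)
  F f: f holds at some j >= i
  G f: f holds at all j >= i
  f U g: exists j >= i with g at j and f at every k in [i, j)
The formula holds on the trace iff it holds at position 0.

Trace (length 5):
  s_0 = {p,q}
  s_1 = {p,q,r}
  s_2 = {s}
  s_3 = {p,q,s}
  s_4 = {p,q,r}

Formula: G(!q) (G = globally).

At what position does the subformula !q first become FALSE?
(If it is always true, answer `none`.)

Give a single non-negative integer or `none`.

s_0={p,q}: !q=False q=True
s_1={p,q,r}: !q=False q=True
s_2={s}: !q=True q=False
s_3={p,q,s}: !q=False q=True
s_4={p,q,r}: !q=False q=True
G(!q) holds globally = False
First violation at position 0.

Answer: 0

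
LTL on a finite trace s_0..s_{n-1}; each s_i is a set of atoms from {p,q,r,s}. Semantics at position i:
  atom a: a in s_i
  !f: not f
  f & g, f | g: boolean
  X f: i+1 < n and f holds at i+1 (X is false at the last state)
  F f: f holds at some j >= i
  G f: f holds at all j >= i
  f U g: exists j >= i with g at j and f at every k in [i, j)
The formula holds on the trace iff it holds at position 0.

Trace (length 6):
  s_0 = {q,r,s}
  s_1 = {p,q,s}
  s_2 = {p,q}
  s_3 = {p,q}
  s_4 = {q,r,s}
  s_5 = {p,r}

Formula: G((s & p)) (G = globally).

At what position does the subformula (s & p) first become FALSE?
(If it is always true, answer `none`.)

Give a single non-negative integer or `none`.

s_0={q,r,s}: (s & p)=False s=True p=False
s_1={p,q,s}: (s & p)=True s=True p=True
s_2={p,q}: (s & p)=False s=False p=True
s_3={p,q}: (s & p)=False s=False p=True
s_4={q,r,s}: (s & p)=False s=True p=False
s_5={p,r}: (s & p)=False s=False p=True
G((s & p)) holds globally = False
First violation at position 0.

Answer: 0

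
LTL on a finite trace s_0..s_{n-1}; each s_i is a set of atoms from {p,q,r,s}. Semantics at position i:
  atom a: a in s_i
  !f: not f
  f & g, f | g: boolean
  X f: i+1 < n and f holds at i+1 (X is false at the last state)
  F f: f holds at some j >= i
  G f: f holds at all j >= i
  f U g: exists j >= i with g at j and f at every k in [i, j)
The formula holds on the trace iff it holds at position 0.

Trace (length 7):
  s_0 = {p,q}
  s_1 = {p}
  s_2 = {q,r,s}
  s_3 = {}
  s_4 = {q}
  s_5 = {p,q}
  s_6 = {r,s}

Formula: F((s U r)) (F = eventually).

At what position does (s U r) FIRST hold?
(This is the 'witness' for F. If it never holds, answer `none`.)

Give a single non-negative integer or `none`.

Answer: 2

Derivation:
s_0={p,q}: (s U r)=False s=False r=False
s_1={p}: (s U r)=False s=False r=False
s_2={q,r,s}: (s U r)=True s=True r=True
s_3={}: (s U r)=False s=False r=False
s_4={q}: (s U r)=False s=False r=False
s_5={p,q}: (s U r)=False s=False r=False
s_6={r,s}: (s U r)=True s=True r=True
F((s U r)) holds; first witness at position 2.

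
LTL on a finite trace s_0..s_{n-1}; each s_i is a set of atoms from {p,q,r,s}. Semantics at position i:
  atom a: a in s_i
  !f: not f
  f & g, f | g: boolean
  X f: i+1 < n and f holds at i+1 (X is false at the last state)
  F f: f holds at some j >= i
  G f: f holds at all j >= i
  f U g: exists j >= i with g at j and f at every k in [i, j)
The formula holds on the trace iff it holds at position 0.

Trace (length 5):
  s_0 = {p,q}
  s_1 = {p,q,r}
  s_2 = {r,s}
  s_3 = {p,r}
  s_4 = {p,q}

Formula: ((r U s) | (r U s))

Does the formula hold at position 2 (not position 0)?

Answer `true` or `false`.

s_0={p,q}: ((r U s) | (r U s))=False (r U s)=False r=False s=False
s_1={p,q,r}: ((r U s) | (r U s))=True (r U s)=True r=True s=False
s_2={r,s}: ((r U s) | (r U s))=True (r U s)=True r=True s=True
s_3={p,r}: ((r U s) | (r U s))=False (r U s)=False r=True s=False
s_4={p,q}: ((r U s) | (r U s))=False (r U s)=False r=False s=False
Evaluating at position 2: result = True

Answer: true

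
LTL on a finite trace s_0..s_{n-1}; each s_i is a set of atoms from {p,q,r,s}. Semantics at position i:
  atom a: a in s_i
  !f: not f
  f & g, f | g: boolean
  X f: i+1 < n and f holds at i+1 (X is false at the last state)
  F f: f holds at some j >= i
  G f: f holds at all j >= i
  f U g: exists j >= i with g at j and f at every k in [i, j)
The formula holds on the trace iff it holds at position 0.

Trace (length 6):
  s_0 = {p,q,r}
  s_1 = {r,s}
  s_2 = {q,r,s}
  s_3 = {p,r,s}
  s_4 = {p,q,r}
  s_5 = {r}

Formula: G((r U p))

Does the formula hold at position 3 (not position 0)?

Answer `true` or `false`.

s_0={p,q,r}: G((r U p))=False (r U p)=True r=True p=True
s_1={r,s}: G((r U p))=False (r U p)=True r=True p=False
s_2={q,r,s}: G((r U p))=False (r U p)=True r=True p=False
s_3={p,r,s}: G((r U p))=False (r U p)=True r=True p=True
s_4={p,q,r}: G((r U p))=False (r U p)=True r=True p=True
s_5={r}: G((r U p))=False (r U p)=False r=True p=False
Evaluating at position 3: result = False

Answer: false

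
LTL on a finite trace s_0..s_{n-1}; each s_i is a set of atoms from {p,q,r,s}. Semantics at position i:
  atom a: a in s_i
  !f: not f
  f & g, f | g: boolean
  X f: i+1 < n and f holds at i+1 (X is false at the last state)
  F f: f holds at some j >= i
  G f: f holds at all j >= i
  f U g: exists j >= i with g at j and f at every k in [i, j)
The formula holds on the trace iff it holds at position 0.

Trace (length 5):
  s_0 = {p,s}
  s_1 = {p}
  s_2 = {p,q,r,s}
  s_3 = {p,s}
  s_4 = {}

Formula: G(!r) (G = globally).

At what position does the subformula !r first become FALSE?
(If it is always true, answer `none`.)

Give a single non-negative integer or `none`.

Answer: 2

Derivation:
s_0={p,s}: !r=True r=False
s_1={p}: !r=True r=False
s_2={p,q,r,s}: !r=False r=True
s_3={p,s}: !r=True r=False
s_4={}: !r=True r=False
G(!r) holds globally = False
First violation at position 2.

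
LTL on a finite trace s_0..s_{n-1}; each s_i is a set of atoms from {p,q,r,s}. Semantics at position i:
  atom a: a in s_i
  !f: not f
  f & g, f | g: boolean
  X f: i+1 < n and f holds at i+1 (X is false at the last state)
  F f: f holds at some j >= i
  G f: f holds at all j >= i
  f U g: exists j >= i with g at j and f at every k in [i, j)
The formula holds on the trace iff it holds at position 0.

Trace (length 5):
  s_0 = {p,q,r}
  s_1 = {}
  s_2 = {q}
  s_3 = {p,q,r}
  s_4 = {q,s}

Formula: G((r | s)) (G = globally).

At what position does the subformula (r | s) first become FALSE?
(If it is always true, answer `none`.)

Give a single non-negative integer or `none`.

s_0={p,q,r}: (r | s)=True r=True s=False
s_1={}: (r | s)=False r=False s=False
s_2={q}: (r | s)=False r=False s=False
s_3={p,q,r}: (r | s)=True r=True s=False
s_4={q,s}: (r | s)=True r=False s=True
G((r | s)) holds globally = False
First violation at position 1.

Answer: 1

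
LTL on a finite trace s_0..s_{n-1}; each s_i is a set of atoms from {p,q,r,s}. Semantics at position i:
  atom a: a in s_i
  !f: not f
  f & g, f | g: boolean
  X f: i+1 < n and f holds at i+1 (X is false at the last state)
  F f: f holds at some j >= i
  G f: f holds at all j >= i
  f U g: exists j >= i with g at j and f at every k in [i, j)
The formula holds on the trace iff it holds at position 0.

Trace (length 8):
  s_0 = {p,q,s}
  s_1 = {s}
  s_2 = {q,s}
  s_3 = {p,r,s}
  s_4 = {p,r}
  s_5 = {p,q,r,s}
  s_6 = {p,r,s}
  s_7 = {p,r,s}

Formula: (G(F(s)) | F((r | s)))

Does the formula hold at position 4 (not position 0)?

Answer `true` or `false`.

Answer: true

Derivation:
s_0={p,q,s}: (G(F(s)) | F((r | s)))=True G(F(s))=True F(s)=True s=True F((r | s))=True (r | s)=True r=False
s_1={s}: (G(F(s)) | F((r | s)))=True G(F(s))=True F(s)=True s=True F((r | s))=True (r | s)=True r=False
s_2={q,s}: (G(F(s)) | F((r | s)))=True G(F(s))=True F(s)=True s=True F((r | s))=True (r | s)=True r=False
s_3={p,r,s}: (G(F(s)) | F((r | s)))=True G(F(s))=True F(s)=True s=True F((r | s))=True (r | s)=True r=True
s_4={p,r}: (G(F(s)) | F((r | s)))=True G(F(s))=True F(s)=True s=False F((r | s))=True (r | s)=True r=True
s_5={p,q,r,s}: (G(F(s)) | F((r | s)))=True G(F(s))=True F(s)=True s=True F((r | s))=True (r | s)=True r=True
s_6={p,r,s}: (G(F(s)) | F((r | s)))=True G(F(s))=True F(s)=True s=True F((r | s))=True (r | s)=True r=True
s_7={p,r,s}: (G(F(s)) | F((r | s)))=True G(F(s))=True F(s)=True s=True F((r | s))=True (r | s)=True r=True
Evaluating at position 4: result = True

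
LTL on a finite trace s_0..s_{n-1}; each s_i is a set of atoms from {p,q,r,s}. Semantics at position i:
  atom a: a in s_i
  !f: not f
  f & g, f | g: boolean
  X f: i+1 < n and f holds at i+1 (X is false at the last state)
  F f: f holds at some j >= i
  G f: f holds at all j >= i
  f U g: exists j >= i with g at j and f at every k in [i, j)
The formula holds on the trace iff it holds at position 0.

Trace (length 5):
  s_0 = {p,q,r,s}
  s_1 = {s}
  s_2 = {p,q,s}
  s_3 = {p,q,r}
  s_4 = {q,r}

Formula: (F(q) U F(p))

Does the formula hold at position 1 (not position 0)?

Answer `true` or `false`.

Answer: true

Derivation:
s_0={p,q,r,s}: (F(q) U F(p))=True F(q)=True q=True F(p)=True p=True
s_1={s}: (F(q) U F(p))=True F(q)=True q=False F(p)=True p=False
s_2={p,q,s}: (F(q) U F(p))=True F(q)=True q=True F(p)=True p=True
s_3={p,q,r}: (F(q) U F(p))=True F(q)=True q=True F(p)=True p=True
s_4={q,r}: (F(q) U F(p))=False F(q)=True q=True F(p)=False p=False
Evaluating at position 1: result = True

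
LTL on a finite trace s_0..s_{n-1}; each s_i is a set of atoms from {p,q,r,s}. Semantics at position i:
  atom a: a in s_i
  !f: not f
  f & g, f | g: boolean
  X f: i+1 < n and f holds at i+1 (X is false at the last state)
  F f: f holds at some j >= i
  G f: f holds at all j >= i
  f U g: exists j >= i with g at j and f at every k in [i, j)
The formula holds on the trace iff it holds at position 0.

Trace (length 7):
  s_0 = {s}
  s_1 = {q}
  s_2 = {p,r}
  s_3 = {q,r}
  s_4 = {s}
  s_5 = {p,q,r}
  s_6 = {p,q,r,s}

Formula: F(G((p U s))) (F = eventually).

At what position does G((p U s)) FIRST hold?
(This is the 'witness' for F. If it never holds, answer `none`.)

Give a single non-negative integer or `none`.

s_0={s}: G((p U s))=False (p U s)=True p=False s=True
s_1={q}: G((p U s))=False (p U s)=False p=False s=False
s_2={p,r}: G((p U s))=False (p U s)=False p=True s=False
s_3={q,r}: G((p U s))=False (p U s)=False p=False s=False
s_4={s}: G((p U s))=True (p U s)=True p=False s=True
s_5={p,q,r}: G((p U s))=True (p U s)=True p=True s=False
s_6={p,q,r,s}: G((p U s))=True (p U s)=True p=True s=True
F(G((p U s))) holds; first witness at position 4.

Answer: 4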